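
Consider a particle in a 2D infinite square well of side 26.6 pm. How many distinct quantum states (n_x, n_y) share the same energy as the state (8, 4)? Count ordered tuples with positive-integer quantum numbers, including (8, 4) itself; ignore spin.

The level has n_x² + n_y² = 80. The ordered positive-integer solutions are (4, 8), (8, 4).
That gives 2 states.

degeneracy = 2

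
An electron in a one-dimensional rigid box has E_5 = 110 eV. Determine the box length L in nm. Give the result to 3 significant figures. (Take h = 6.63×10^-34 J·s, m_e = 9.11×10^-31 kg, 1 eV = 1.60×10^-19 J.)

L = 0.293 nm

From E_n = n²h²/(8m_eL²), L = n·h/√(8m_eE_n).
E_5 = 110 eV = 1.760×10^-17 J, so L = 5·6.63×10^-34/√(8·9.11×10^-31·1.760×10^-17) = 2.93×10^-10 m = 0.293 nm.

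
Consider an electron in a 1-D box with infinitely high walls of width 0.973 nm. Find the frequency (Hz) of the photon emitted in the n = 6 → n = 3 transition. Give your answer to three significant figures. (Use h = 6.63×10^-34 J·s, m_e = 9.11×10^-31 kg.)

E_1 = h²/(8m_eL²) = 6.371×10^-20 J and ΔE = (6² − 3²)E_1 = 1.720×10^-18 J.
f = ΔE/h = 1.720×10^-18/6.63×10^-34 = 2.59×10^15 Hz.

f = 2.59×10^15 Hz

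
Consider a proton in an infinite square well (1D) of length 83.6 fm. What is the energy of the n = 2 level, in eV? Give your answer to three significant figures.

For an infinite well E_n = n²h²/(8m_pL²), so E_1 = h²/(8m_pL²) = (6.626×10^-34)²/(8·1.673×10^-27·(8.36×10^-14 m)²) = 4.694×10^-15 J.
Then E_2 = 2²·E_1 = 4·4.694×10^-15 J = 1.878×10^-14 J.
Converting, E_2 = 1.878×10^-14 J / (1.602×10^-19 J/eV) = 1.17×10^5 eV.

E_2 = 1.17×10^5 eV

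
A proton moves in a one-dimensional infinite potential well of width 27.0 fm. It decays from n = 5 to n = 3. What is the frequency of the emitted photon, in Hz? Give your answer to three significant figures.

E_1 = h²/(8m_pL²) = 4.500×10^-14 J and ΔE = (5² − 3²)E_1 = 7.200×10^-13 J.
f = ΔE/h = 7.200×10^-13/6.626×10^-34 = 1.09×10^21 Hz.

f = 1.09×10^21 Hz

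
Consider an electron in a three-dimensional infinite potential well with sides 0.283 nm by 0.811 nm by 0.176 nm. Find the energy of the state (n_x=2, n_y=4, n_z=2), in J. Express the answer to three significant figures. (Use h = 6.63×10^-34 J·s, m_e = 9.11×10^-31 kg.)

E = 1.23×10^-17 J

For a 3D rectangular well E = (h²/8m_e)·Σ n_i²/L_i² = (6.63×10^-34)²/(8·9.11×10^-31) · [2²/(0.283 nm)² + 4²/(0.811 nm)² + 2²/(0.176 nm)²].
Evaluating gives E = 1.23×10^-17 J.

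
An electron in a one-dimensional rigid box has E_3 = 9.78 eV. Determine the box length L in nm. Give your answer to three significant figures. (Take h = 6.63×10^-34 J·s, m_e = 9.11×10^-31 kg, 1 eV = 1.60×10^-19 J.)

From E_n = n²h²/(8m_eL²), L = n·h/√(8m_eE_n).
E_3 = 9.78 eV = 1.565×10^-18 J, so L = 3·6.63×10^-34/√(8·9.11×10^-31·1.565×10^-18) = 5.89×10^-10 m = 0.589 nm.

L = 0.589 nm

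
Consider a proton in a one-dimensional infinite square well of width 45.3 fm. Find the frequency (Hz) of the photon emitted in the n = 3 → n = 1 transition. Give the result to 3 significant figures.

E_1 = h²/(8m_pL²) = 1.599×10^-14 J and ΔE = (3² − 1²)E_1 = 1.279×10^-13 J.
f = ΔE/h = 1.279×10^-13/6.626×10^-34 = 1.93×10^20 Hz.

f = 1.93×10^20 Hz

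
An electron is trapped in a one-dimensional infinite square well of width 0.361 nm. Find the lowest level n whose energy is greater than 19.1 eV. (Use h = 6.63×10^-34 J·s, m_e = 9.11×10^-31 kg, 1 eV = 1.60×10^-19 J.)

n = 3

E_1 = h²/(8m_eL²) = 4.628×10^-19 J = 2.893 eV.
Need n² > 19.1/2.893 = 6.602, i.e. n > 2.569.
The smallest integer satisfying this is n = 3.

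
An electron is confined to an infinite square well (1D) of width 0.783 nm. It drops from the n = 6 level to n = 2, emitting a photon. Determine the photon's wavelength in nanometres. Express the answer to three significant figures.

λ = 63.2 nm

E_1 = h²/(8m_eL²) = 9.827×10^-20 J, so ΔE = (6² − 2²)E_1 = 3.145×10^-18 J.
λ = hc/ΔE = (6.626×10^-34·2.998×10^8)/3.145×10^-18 = 6.32×10^-8 m = 63.2 nm.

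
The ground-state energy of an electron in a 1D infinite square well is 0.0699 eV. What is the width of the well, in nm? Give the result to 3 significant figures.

L = 2.32 nm

From E_n = n²h²/(8m_eL²), L = n·h/√(8m_eE_n).
E_1 = 0.0699 eV = 1.120×10^-20 J, so L = 1·6.626×10^-34/√(8·9.109×10^-31·1.120×10^-20) = 2.32×10^-9 m = 2.32 nm.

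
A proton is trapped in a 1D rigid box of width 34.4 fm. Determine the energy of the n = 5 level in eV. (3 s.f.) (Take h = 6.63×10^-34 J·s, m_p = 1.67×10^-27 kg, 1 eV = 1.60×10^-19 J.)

E_5 = 4.34×10^6 eV

For an infinite well E_n = n²h²/(8m_pL²), so E_1 = h²/(8m_pL²) = (6.63×10^-34)²/(8·1.67×10^-27·(3.44×10^-14 m)²) = 2.780×10^-14 J.
Then E_5 = 5²·E_1 = 25·2.780×10^-14 J = 6.950×10^-13 J.
Converting, E_5 = 6.950×10^-13 J / (1.60×10^-19 J/eV) = 4.34×10^6 eV.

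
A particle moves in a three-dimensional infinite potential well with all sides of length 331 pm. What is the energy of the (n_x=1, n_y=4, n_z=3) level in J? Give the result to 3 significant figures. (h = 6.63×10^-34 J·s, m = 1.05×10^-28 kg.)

E = 1.24×10^-19 J

For a 3D rectangular well E = (h²/8m)·Σ n_i²/L_i² = (6.63×10^-34)²/(8·1.05×10^-28) · [1²/(331 pm)² + 4²/(331 pm)² + 3²/(331 pm)²].
Evaluating gives E = 1.24×10^-19 J.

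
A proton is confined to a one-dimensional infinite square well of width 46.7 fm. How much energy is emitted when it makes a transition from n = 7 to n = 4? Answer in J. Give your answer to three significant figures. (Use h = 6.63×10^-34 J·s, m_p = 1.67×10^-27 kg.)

E_1 = h²/(8m_pL²) = 1.509×10^-14 J.
|ΔE| = |7² − 4²|·E_1 = 33·1.509×10^-14 J = 4.98×10^-13 J.

|ΔE| = 4.98×10^-13 J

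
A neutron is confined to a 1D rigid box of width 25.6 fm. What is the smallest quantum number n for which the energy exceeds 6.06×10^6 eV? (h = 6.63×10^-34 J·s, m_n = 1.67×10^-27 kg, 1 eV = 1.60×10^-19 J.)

n = 5

E_1 = h²/(8m_nL²) = 5.020×10^-14 J = 3.138×10^5 eV.
Need n² > 6.06×10^6/3.138×10^5 = 19.31, i.e. n > 4.394.
The smallest integer satisfying this is n = 5.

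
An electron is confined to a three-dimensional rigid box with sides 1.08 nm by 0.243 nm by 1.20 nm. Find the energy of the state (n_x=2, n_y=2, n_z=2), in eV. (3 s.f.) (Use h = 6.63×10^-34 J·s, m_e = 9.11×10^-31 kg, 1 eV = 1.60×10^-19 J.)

E = 27.9 eV

For a 3D rectangular well E = (h²/8m_e)·Σ n_i²/L_i² = (6.63×10^-34)²/(8·9.11×10^-31) · [2²/(1.08 nm)² + 2²/(0.243 nm)² + 2²/(1.20 nm)²].
Evaluating gives E = 4.460×10^-18 J = 27.9 eV.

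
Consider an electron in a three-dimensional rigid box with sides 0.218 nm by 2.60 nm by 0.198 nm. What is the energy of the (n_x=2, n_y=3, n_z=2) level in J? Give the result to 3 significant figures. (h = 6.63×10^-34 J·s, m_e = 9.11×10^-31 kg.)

For a 3D rectangular well E = (h²/8m_e)·Σ n_i²/L_i² = (6.63×10^-34)²/(8·9.11×10^-31) · [2²/(0.218 nm)² + 3²/(2.60 nm)² + 2²/(0.198 nm)²].
Evaluating gives E = 1.13×10^-17 J.

E = 1.13×10^-17 J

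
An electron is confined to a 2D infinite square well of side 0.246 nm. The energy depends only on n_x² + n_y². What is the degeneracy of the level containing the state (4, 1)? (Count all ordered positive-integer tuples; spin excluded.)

The level has n_x² + n_y² = 17. The ordered positive-integer solutions are (1, 4), (4, 1).
That gives 2 states.

degeneracy = 2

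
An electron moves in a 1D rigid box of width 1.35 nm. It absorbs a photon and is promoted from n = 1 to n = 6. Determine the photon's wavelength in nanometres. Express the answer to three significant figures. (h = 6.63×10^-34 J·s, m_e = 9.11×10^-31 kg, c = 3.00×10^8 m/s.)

E_1 = h²/(8m_eL²) = 3.309×10^-20 J, so ΔE = (6² − 1²)E_1 = 1.158×10^-18 J.
λ = hc/ΔE = (6.63×10^-34·3.00×10^8)/1.158×10^-18 = 1.72×10^-7 m = 172 nm.

λ = 172 nm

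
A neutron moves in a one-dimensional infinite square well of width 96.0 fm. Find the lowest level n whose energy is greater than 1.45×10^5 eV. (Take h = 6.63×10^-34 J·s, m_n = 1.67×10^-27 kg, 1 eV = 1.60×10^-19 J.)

n = 3

E_1 = h²/(8m_nL²) = 3.570×10^-15 J = 2.231×10^4 eV.
Need n² > 1.45×10^5/2.231×10^4 = 6.499, i.e. n > 2.549.
The smallest integer satisfying this is n = 3.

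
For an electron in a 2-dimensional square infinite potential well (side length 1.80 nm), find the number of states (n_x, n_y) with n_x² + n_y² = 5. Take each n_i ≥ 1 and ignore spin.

degeneracy = 2

The level has n_x² + n_y² = 5. The ordered positive-integer solutions are (1, 2), (2, 1).
That gives 2 states.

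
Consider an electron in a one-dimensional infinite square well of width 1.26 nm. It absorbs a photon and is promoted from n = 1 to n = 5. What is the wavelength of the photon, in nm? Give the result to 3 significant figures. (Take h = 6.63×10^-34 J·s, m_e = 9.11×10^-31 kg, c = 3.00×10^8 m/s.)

λ = 218 nm

E_1 = h²/(8m_eL²) = 3.799×10^-20 J, so ΔE = (5² − 1²)E_1 = 9.118×10^-19 J.
λ = hc/ΔE = (6.63×10^-34·3.00×10^8)/9.118×10^-19 = 2.18×10^-7 m = 218 nm.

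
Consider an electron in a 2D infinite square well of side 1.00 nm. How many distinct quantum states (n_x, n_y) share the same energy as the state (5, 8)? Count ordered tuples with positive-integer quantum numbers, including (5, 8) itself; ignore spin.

The level has n_x² + n_y² = 89. The ordered positive-integer solutions are (5, 8), (8, 5).
That gives 2 states.

degeneracy = 2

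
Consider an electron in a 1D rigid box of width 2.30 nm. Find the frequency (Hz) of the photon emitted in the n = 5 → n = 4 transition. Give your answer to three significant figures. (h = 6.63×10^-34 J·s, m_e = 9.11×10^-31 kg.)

f = 1.55×10^14 Hz

E_1 = h²/(8m_eL²) = 1.140×10^-20 J and ΔE = (5² − 4²)E_1 = 1.026×10^-19 J.
f = ΔE/h = 1.026×10^-19/6.63×10^-34 = 1.55×10^14 Hz.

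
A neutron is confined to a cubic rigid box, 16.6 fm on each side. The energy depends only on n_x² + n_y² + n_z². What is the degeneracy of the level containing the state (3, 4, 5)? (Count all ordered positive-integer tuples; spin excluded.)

The level has n_x² + n_y² + n_z² = 50. The ordered positive-integer solutions are (3, 4, 5), (3, 5, 4), (4, 3, 5), (4, 5, 3), (5, 3, 4), (5, 4, 3).
That gives 6 states.

degeneracy = 6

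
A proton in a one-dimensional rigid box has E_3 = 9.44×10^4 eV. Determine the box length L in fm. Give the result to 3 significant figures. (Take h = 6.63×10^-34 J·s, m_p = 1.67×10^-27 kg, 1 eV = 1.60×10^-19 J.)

From E_n = n²h²/(8m_pL²), L = n·h/√(8m_pE_n).
E_3 = 9.44×10^4 eV = 1.510×10^-14 J, so L = 3·6.63×10^-34/√(8·1.67×10^-27·1.510×10^-14) = 1.40×10^-13 m = 140 fm.

L = 140 fm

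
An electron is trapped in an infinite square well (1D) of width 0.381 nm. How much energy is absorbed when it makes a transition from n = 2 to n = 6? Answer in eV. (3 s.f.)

E_1 = h²/(8m_eL²) = 4.150×10^-19 J.
|ΔE| = |2² − 6²|·E_1 = 32·4.150×10^-19 J = 1.328×10^-17 J = 82.9 eV.

|ΔE| = 82.9 eV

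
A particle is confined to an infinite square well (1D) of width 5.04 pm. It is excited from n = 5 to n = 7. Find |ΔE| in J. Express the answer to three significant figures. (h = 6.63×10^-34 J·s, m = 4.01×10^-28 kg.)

E_1 = h²/(8mL²) = 5.394×10^-18 J.
|ΔE| = |5² − 7²|·E_1 = 24·5.394×10^-18 J = 1.29×10^-16 J.

|ΔE| = 1.29×10^-16 J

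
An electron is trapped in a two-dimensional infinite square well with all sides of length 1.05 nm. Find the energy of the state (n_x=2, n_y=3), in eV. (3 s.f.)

For a 2D rectangular well E = (h²/8m_e)·Σ n_i²/L_i² = (6.626×10^-34)²/(8·9.109×10^-31) · [2²/(1.05 nm)² + 3²/(1.05 nm)²].
Evaluating gives E = 7.104×10^-19 J = 4.43 eV.

E = 4.43 eV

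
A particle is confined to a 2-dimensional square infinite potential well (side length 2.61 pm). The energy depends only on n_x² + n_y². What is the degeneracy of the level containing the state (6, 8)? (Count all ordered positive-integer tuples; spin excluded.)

degeneracy = 2

The level has n_x² + n_y² = 100. The ordered positive-integer solutions are (6, 8), (8, 6).
That gives 2 states.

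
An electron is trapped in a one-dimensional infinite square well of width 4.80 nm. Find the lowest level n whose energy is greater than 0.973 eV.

n = 8

E_1 = h²/(8m_eL²) = 2.615×10^-21 J = 0.01632 eV.
Need n² > 0.973/0.01632 = 59.62, i.e. n > 7.721.
The smallest integer satisfying this is n = 8.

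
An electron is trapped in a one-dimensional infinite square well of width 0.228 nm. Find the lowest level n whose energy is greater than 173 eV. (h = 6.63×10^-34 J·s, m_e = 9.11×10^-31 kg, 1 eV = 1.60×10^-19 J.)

n = 5

E_1 = h²/(8m_eL²) = 1.160×10^-18 J = 7.250 eV.
Need n² > 173/7.250 = 23.86, i.e. n > 4.885.
The smallest integer satisfying this is n = 5.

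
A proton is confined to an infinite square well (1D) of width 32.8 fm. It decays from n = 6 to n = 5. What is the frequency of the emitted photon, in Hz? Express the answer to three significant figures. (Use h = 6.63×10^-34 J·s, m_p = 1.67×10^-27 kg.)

f = 5.07×10^20 Hz

E_1 = h²/(8m_pL²) = 3.058×10^-14 J and ΔE = (6² − 5²)E_1 = 3.364×10^-13 J.
f = ΔE/h = 3.364×10^-13/6.63×10^-34 = 5.07×10^20 Hz.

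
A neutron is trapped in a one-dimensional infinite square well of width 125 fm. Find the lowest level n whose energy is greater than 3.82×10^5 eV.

n = 6

E_1 = h²/(8m_nL²) = 2.097×10^-15 J = 1.309×10^4 eV.
Need n² > 3.82×10^5/1.309×10^4 = 29.18, i.e. n > 5.402.
The smallest integer satisfying this is n = 6.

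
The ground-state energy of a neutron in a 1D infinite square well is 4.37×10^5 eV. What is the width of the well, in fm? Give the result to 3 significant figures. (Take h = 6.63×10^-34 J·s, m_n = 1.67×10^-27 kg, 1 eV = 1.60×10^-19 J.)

L = 21.7 fm

From E_n = n²h²/(8m_nL²), L = n·h/√(8m_nE_n).
E_1 = 4.37×10^5 eV = 6.992×10^-14 J, so L = 1·6.63×10^-34/√(8·1.67×10^-27·6.992×10^-14) = 2.17×10^-14 m = 21.7 fm.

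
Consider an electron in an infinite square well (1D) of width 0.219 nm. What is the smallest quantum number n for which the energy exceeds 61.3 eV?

n = 3

E_1 = h²/(8m_eL²) = 1.256×10^-18 J = 7.840 eV.
Need n² > 61.3/7.840 = 7.819, i.e. n > 2.796.
The smallest integer satisfying this is n = 3.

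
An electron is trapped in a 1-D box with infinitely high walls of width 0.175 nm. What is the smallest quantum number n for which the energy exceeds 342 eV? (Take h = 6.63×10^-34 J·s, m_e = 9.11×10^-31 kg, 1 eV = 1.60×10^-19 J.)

E_1 = h²/(8m_eL²) = 1.969×10^-18 J = 12.31 eV.
Need n² > 342/12.31 = 27.78, i.e. n > 5.271.
The smallest integer satisfying this is n = 6.

n = 6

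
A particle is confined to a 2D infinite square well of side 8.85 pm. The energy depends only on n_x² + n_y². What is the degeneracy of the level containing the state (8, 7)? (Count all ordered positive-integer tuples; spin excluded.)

The level has n_x² + n_y² = 113. The ordered positive-integer solutions are (7, 8), (8, 7).
That gives 2 states.

degeneracy = 2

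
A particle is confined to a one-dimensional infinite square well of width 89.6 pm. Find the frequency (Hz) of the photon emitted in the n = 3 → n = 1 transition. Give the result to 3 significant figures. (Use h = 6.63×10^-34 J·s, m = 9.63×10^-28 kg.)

f = 8.58×10^13 Hz

E_1 = h²/(8mL²) = 7.107×10^-21 J and ΔE = (3² − 1²)E_1 = 5.686×10^-20 J.
f = ΔE/h = 5.686×10^-20/6.63×10^-34 = 8.58×10^13 Hz.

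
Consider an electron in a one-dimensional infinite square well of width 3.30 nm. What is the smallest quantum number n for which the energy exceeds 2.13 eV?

n = 8

E_1 = h²/(8m_eL²) = 5.532×10^-21 J = 0.03453 eV.
Need n² > 2.13/0.03453 = 61.69, i.e. n > 7.854.
The smallest integer satisfying this is n = 8.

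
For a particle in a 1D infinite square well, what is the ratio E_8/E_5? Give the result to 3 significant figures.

E_n ∝ n², so E_8/E_5 = 8²/5² = 64/25 = 2.56.

2.56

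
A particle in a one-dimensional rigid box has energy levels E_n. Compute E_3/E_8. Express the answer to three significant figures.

E_n ∝ n², so E_3/E_8 = 3²/8² = 9/64 = 0.141.

0.141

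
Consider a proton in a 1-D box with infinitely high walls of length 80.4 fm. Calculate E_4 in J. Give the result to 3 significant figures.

E_4 = 8.12×10^-14 J

For an infinite well E_n = n²h²/(8m_pL²), so E_1 = h²/(8m_pL²) = (6.626×10^-34)²/(8·1.673×10^-27·(8.04×10^-14 m)²) = 5.075×10^-15 J.
Then E_4 = 4²·E_1 = 16·5.075×10^-15 J = 8.12×10^-14 J.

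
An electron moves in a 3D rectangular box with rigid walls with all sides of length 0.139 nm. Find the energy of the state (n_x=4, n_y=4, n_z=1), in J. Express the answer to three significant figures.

E = 1.03×10^-16 J

For a 3D rectangular well E = (h²/8m_e)·Σ n_i²/L_i² = (6.626×10^-34)²/(8·9.109×10^-31) · [4²/(0.139 nm)² + 4²/(0.139 nm)² + 1²/(0.139 nm)²].
Evaluating gives E = 1.03×10^-16 J.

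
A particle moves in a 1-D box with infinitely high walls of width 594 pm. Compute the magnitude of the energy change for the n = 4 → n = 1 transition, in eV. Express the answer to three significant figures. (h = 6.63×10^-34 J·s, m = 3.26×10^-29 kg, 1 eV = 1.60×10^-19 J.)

|ΔE| = 0.448 eV

E_1 = h²/(8mL²) = 4.777×10^-21 J.
|ΔE| = |4² − 1²|·E_1 = 15·4.777×10^-21 J = 7.165×10^-20 J = 0.448 eV.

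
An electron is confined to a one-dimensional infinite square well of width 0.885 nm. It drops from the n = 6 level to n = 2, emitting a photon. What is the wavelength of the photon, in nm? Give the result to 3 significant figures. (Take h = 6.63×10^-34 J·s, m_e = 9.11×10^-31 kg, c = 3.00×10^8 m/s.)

λ = 80.7 nm

E_1 = h²/(8m_eL²) = 7.701×10^-20 J, so ΔE = (6² − 2²)E_1 = 2.464×10^-18 J.
λ = hc/ΔE = (6.63×10^-34·3.00×10^8)/2.464×10^-18 = 8.07×10^-8 m = 80.7 nm.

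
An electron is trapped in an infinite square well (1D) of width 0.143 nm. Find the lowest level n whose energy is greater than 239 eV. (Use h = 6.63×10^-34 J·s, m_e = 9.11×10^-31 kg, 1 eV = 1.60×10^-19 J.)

n = 4

E_1 = h²/(8m_eL²) = 2.949×10^-18 J = 18.43 eV.
Need n² > 239/18.43 = 12.97, i.e. n > 3.601.
The smallest integer satisfying this is n = 4.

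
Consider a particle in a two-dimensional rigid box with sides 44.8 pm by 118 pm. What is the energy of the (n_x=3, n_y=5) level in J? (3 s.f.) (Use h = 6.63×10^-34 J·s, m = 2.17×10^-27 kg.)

E = 1.59×10^-19 J

For a 2D rectangular well E = (h²/8m)·Σ n_i²/L_i² = (6.63×10^-34)²/(8·2.17×10^-27) · [3²/(44.8 pm)² + 5²/(118 pm)²].
Evaluating gives E = 1.59×10^-19 J.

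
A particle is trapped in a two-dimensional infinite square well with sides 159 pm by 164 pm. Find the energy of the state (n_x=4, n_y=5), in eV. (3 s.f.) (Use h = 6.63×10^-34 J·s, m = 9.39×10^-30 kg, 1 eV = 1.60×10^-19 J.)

For a 2D rectangular well E = (h²/8m)·Σ n_i²/L_i² = (6.63×10^-34)²/(8·9.39×10^-30) · [4²/(159 pm)² + 5²/(164 pm)²].
Evaluating gives E = 9.142×10^-18 J = 57.1 eV.

E = 57.1 eV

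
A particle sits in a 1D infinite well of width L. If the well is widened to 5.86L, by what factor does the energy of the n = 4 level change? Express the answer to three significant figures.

0.0291

E_n ∝ 1/L², so the energy scales by 1/5.86² = 0.0291.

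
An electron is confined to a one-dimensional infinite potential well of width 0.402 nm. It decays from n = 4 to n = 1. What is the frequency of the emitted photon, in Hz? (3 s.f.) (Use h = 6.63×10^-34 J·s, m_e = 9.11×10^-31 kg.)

f = 8.44×10^15 Hz

E_1 = h²/(8m_eL²) = 3.732×10^-19 J and ΔE = (4² − 1²)E_1 = 5.598×10^-18 J.
f = ΔE/h = 5.598×10^-18/6.63×10^-34 = 8.44×10^15 Hz.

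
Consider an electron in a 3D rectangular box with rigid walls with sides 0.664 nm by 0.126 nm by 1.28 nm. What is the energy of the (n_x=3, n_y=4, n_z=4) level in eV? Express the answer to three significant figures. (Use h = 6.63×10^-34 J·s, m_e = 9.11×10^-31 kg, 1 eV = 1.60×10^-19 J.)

E = 391 eV

For a 3D rectangular well E = (h²/8m_e)·Σ n_i²/L_i² = (6.63×10^-34)²/(8·9.11×10^-31) · [3²/(0.664 nm)² + 4²/(0.126 nm)² + 4²/(1.28 nm)²].
Evaluating gives E = 6.261×10^-17 J = 391 eV.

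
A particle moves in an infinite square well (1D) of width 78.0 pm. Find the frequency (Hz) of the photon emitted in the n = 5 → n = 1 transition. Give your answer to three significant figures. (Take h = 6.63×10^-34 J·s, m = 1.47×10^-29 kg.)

E_1 = h²/(8mL²) = 6.144×10^-19 J and ΔE = (5² − 1²)E_1 = 1.475×10^-17 J.
f = ΔE/h = 1.475×10^-17/6.63×10^-34 = 2.22×10^16 Hz.

f = 2.22×10^16 Hz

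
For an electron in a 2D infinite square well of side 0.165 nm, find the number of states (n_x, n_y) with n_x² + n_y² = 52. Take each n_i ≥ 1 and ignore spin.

The level has n_x² + n_y² = 52. The ordered positive-integer solutions are (4, 6), (6, 4).
That gives 2 states.

degeneracy = 2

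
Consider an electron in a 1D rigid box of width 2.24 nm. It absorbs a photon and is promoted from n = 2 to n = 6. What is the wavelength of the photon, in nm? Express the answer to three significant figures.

λ = 517 nm

E_1 = h²/(8m_eL²) = 1.201×10^-20 J, so ΔE = (6² − 2²)E_1 = 3.843×10^-19 J.
λ = hc/ΔE = (6.626×10^-34·2.998×10^8)/3.843×10^-19 = 5.17×10^-7 m = 517 nm.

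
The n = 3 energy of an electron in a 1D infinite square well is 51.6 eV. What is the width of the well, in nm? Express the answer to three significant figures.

L = 0.256 nm

From E_n = n²h²/(8m_eL²), L = n·h/√(8m_eE_n).
E_3 = 51.6 eV = 8.266×10^-18 J, so L = 3·6.626×10^-34/√(8·9.109×10^-31·8.266×10^-18) = 2.56×10^-10 m = 0.256 nm.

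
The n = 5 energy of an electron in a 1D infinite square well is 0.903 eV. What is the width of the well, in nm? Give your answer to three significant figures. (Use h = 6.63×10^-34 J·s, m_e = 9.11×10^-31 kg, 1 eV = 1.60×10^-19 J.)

From E_n = n²h²/(8m_eL²), L = n·h/√(8m_eE_n).
E_5 = 0.903 eV = 1.445×10^-19 J, so L = 5·6.63×10^-34/√(8·9.11×10^-31·1.445×10^-19) = 3.23×10^-9 m = 3.23 nm.

L = 3.23 nm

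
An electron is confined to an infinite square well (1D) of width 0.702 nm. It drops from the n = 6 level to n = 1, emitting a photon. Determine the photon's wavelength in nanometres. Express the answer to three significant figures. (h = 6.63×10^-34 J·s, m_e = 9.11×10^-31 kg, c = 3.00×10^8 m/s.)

E_1 = h²/(8m_eL²) = 1.224×10^-19 J, so ΔE = (6² − 1²)E_1 = 4.284×10^-18 J.
λ = hc/ΔE = (6.63×10^-34·3.00×10^8)/4.284×10^-18 = 4.64×10^-8 m = 46.4 nm.

λ = 46.4 nm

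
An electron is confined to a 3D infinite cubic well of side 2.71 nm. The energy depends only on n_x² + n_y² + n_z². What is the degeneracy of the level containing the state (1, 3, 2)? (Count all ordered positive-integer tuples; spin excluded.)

The level has n_x² + n_y² + n_z² = 14. The ordered positive-integer solutions are (1, 2, 3), (1, 3, 2), (2, 1, 3), (2, 3, 1), (3, 1, 2), (3, 2, 1).
That gives 6 states.

degeneracy = 6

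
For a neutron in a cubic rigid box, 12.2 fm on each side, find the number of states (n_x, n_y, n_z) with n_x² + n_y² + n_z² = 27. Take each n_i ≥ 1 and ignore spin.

degeneracy = 4

The level has n_x² + n_y² + n_z² = 27. The ordered positive-integer solutions are (1, 1, 5), (1, 5, 1), (3, 3, 3), (5, 1, 1).
That gives 4 states.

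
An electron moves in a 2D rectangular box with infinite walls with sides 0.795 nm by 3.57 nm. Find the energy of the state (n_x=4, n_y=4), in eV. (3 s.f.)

E = 9.99 eV

For a 2D rectangular well E = (h²/8m_e)·Σ n_i²/L_i² = (6.626×10^-34)²/(8·9.109×10^-31) · [4²/(0.795 nm)² + 4²/(3.57 nm)²].
Evaluating gives E = 1.601×10^-18 J = 9.99 eV.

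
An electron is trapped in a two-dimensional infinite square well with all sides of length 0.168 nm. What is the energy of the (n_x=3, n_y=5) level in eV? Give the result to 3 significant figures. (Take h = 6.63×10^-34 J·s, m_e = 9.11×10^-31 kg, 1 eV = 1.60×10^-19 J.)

E = 454 eV

For a 2D rectangular well E = (h²/8m_e)·Σ n_i²/L_i² = (6.63×10^-34)²/(8·9.11×10^-31) · [3²/(0.168 nm)² + 5²/(0.168 nm)²].
Evaluating gives E = 7.266×10^-17 J = 454 eV.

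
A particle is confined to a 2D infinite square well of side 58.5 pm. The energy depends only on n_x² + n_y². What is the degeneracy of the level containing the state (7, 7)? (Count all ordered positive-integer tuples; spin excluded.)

The level has n_x² + n_y² = 98. The ordered positive-integer solutions are (7, 7).
That gives 1 state.

degeneracy = 1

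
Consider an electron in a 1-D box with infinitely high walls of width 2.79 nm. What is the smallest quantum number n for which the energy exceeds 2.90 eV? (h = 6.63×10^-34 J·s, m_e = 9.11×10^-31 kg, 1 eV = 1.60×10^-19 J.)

E_1 = h²/(8m_eL²) = 7.748×10^-21 J = 0.04843 eV.
Need n² > 2.90/0.04843 = 59.88, i.e. n > 7.738.
The smallest integer satisfying this is n = 8.

n = 8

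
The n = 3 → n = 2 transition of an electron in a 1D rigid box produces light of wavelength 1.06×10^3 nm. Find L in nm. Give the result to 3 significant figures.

L = 1.27 nm

The photon carries ΔE = hc/λ = 6.626×10^-34·2.998×10^8/1.06×10^-6 m = 1.874×10^-19 J.
Since ΔE = (3² − 2²)E_1, E_1 = 3.748×10^-20 J, and L = h/√(8m_eE_1) = 1.27×10^-9 m = 1.27 nm.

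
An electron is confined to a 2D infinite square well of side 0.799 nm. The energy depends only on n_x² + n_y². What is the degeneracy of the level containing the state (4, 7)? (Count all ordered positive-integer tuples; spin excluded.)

degeneracy = 4

The level has n_x² + n_y² = 65. The ordered positive-integer solutions are (1, 8), (4, 7), (7, 4), (8, 1).
That gives 4 states.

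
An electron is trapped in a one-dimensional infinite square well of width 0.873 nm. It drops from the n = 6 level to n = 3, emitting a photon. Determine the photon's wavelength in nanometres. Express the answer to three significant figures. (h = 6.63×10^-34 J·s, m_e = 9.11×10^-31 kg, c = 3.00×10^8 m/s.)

λ = 93.1 nm

E_1 = h²/(8m_eL²) = 7.914×10^-20 J, so ΔE = (6² − 3²)E_1 = 2.137×10^-18 J.
λ = hc/ΔE = (6.63×10^-34·3.00×10^8)/2.137×10^-18 = 9.31×10^-8 m = 93.1 nm.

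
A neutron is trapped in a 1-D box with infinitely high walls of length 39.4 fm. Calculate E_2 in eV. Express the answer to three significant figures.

For an infinite well E_n = n²h²/(8m_nL²), so E_1 = h²/(8m_nL²) = (6.626×10^-34)²/(8·1.675×10^-27·(3.94×10^-14 m)²) = 2.111×10^-14 J.
Then E_2 = 2²·E_1 = 4·2.111×10^-14 J = 8.444×10^-14 J.
Converting, E_2 = 8.444×10^-14 J / (1.602×10^-19 J/eV) = 5.27×10^5 eV.

E_2 = 5.27×10^5 eV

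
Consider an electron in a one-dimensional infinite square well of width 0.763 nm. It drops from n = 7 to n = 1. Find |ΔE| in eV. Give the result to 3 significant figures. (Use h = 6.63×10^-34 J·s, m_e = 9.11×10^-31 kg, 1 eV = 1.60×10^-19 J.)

|ΔE| = 31.1 eV

E_1 = h²/(8m_eL²) = 1.036×10^-19 J.
|ΔE| = |7² − 1²|·E_1 = 48·1.036×10^-19 J = 4.973×10^-18 J = 31.1 eV.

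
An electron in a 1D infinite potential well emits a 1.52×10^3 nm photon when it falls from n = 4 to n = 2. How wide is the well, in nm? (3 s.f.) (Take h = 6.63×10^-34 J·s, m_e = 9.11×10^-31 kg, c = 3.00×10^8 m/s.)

L = 2.35 nm

The photon carries ΔE = hc/λ = 6.63×10^-34·3.00×10^8/1.52×10^-6 m = 1.309×10^-19 J.
Since ΔE = (4² − 2²)E_1, E_1 = 1.091×10^-20 J, and L = h/√(8m_eE_1) = 2.35×10^-9 m = 2.35 nm.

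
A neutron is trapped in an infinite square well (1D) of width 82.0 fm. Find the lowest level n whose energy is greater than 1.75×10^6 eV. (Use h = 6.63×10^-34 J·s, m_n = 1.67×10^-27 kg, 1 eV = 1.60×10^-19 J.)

E_1 = h²/(8m_nL²) = 4.893×10^-15 J = 3.058×10^4 eV.
Need n² > 1.75×10^6/3.058×10^4 = 57.23, i.e. n > 7.565.
The smallest integer satisfying this is n = 8.

n = 8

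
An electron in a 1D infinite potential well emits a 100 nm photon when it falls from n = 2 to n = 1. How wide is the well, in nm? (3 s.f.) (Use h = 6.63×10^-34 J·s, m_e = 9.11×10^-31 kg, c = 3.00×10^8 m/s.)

The photon carries ΔE = hc/λ = 6.63×10^-34·3.00×10^8/1.00×10^-7 m = 1.989×10^-18 J.
Since ΔE = (2² − 1²)E_1, E_1 = 6.630×10^-19 J, and L = h/√(8m_eE_1) = 3.02×10^-10 m = 0.302 nm.

L = 0.302 nm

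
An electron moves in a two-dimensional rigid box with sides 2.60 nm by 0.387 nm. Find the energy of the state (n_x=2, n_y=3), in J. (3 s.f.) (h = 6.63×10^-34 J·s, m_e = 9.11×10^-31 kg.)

E = 3.66×10^-18 J

For a 2D rectangular well E = (h²/8m_e)·Σ n_i²/L_i² = (6.63×10^-34)²/(8·9.11×10^-31) · [2²/(2.60 nm)² + 3²/(0.387 nm)²].
Evaluating gives E = 3.66×10^-18 J.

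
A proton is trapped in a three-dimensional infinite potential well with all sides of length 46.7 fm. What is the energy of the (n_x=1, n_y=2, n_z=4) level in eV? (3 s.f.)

For a 3D rectangular well E = (h²/8m_p)·Σ n_i²/L_i² = (6.626×10^-34)²/(8·1.673×10^-27) · [1²/(46.7 fm)² + 2²/(46.7 fm)² + 4²/(46.7 fm)²].
Evaluating gives E = 3.159×10^-13 J = 1.97×10^6 eV.

E = 1.97×10^6 eV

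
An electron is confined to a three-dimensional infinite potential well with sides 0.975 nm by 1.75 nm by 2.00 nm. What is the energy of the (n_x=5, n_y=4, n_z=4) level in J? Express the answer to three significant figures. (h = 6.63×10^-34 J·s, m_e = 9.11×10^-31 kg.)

E = 2.14×10^-18 J

For a 3D rectangular well E = (h²/8m_e)·Σ n_i²/L_i² = (6.63×10^-34)²/(8·9.11×10^-31) · [5²/(0.975 nm)² + 4²/(1.75 nm)² + 4²/(2.00 nm)²].
Evaluating gives E = 2.14×10^-18 J.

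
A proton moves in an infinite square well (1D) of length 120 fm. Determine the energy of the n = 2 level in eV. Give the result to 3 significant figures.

For an infinite well E_n = n²h²/(8m_pL²), so E_1 = h²/(8m_pL²) = (6.626×10^-34)²/(8·1.673×10^-27·(1.20×10^-13 m)²) = 2.278×10^-15 J.
Then E_2 = 2²·E_1 = 4·2.278×10^-15 J = 9.112×10^-15 J.
Converting, E_2 = 9.112×10^-15 J / (1.602×10^-19 J/eV) = 5.69×10^4 eV.

E_2 = 5.69×10^4 eV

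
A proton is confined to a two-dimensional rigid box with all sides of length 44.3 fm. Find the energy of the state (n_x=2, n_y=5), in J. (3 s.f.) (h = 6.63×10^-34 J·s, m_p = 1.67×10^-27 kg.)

For a 2D rectangular well E = (h²/8m_p)·Σ n_i²/L_i² = (6.63×10^-34)²/(8·1.67×10^-27) · [2²/(44.3 fm)² + 5²/(44.3 fm)²].
Evaluating gives E = 4.86×10^-13 J.

E = 4.86×10^-13 J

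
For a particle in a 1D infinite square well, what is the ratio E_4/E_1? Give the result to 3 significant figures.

E_n ∝ n², so E_4/E_1 = 4²/1² = 16/1 = 16.0.

16.0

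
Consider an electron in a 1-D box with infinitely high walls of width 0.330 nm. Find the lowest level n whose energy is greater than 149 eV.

n = 7

E_1 = h²/(8m_eL²) = 5.532×10^-19 J = 3.453 eV.
Need n² > 149/3.453 = 43.15, i.e. n > 6.569.
The smallest integer satisfying this is n = 7.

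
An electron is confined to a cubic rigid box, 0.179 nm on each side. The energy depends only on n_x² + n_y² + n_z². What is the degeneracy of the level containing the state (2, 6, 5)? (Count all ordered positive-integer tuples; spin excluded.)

degeneracy = 6

The level has n_x² + n_y² + n_z² = 65. The ordered positive-integer solutions are (2, 5, 6), (2, 6, 5), (5, 2, 6), (5, 6, 2), (6, 2, 5), (6, 5, 2).
That gives 6 states.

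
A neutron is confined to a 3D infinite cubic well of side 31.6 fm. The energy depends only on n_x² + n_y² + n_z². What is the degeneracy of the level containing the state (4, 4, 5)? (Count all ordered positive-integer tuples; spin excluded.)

degeneracy = 6

The level has n_x² + n_y² + n_z² = 57. The ordered positive-integer solutions are (2, 2, 7), (2, 7, 2), (4, 4, 5), (4, 5, 4), (5, 4, 4), (7, 2, 2).
That gives 6 states.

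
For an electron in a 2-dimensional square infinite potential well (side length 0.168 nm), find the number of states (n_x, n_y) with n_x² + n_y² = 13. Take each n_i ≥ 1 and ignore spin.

degeneracy = 2

The level has n_x² + n_y² = 13. The ordered positive-integer solutions are (2, 3), (3, 2).
That gives 2 states.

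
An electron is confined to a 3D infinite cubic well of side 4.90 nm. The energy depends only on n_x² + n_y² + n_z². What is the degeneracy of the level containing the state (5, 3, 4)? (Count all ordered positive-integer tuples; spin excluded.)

The level has n_x² + n_y² + n_z² = 50. The ordered positive-integer solutions are (3, 4, 5), (3, 5, 4), (4, 3, 5), (4, 5, 3), (5, 3, 4), (5, 4, 3).
That gives 6 states.

degeneracy = 6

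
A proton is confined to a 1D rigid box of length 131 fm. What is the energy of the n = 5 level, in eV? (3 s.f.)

For an infinite well E_n = n²h²/(8m_pL²), so E_1 = h²/(8m_pL²) = (6.626×10^-34)²/(8·1.673×10^-27·(1.31×10^-13 m)²) = 1.912×10^-15 J.
Then E_5 = 5²·E_1 = 25·1.912×10^-15 J = 4.780×10^-14 J.
Converting, E_5 = 4.780×10^-14 J / (1.602×10^-19 J/eV) = 2.98×10^5 eV.

E_5 = 2.98×10^5 eV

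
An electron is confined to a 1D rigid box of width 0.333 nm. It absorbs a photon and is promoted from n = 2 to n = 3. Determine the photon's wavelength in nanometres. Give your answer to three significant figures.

λ = 73.1 nm

E_1 = h²/(8m_eL²) = 5.433×10^-19 J, so ΔE = (3² − 2²)E_1 = 2.717×10^-18 J.
λ = hc/ΔE = (6.626×10^-34·2.998×10^8)/2.717×10^-18 = 7.31×10^-8 m = 73.1 nm.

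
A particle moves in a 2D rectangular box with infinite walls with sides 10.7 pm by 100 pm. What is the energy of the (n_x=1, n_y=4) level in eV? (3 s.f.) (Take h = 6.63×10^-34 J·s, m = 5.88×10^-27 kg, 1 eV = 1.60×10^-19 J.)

For a 2D rectangular well E = (h²/8m)·Σ n_i²/L_i² = (6.63×10^-34)²/(8·5.88×10^-27) · [1²/(10.7 pm)² + 4²/(100 pm)²].
Evaluating gives E = 9.657×10^-20 J = 0.604 eV.

E = 0.604 eV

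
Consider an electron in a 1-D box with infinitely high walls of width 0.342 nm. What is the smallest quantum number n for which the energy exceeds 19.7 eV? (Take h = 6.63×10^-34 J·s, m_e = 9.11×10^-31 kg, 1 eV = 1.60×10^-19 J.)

E_1 = h²/(8m_eL²) = 5.157×10^-19 J = 3.223 eV.
Need n² > 19.7/3.223 = 6.112, i.e. n > 2.472.
The smallest integer satisfying this is n = 3.

n = 3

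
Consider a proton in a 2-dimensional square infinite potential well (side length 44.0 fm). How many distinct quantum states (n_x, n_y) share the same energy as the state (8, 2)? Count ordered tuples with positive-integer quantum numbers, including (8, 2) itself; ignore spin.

degeneracy = 2

The level has n_x² + n_y² = 68. The ordered positive-integer solutions are (2, 8), (8, 2).
That gives 2 states.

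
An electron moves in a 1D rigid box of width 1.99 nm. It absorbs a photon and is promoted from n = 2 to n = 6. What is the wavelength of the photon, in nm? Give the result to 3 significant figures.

E_1 = h²/(8m_eL²) = 1.521×10^-20 J, so ΔE = (6² − 2²)E_1 = 4.867×10^-19 J.
λ = hc/ΔE = (6.626×10^-34·2.998×10^8)/4.867×10^-19 = 4.08×10^-7 m = 408 nm.

λ = 408 nm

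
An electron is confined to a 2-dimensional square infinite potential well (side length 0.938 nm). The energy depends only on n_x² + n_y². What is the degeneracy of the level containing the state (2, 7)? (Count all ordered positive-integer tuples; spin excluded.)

degeneracy = 2

The level has n_x² + n_y² = 53. The ordered positive-integer solutions are (2, 7), (7, 2).
That gives 2 states.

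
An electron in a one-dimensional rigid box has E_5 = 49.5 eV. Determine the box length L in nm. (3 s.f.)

From E_n = n²h²/(8m_eL²), L = n·h/√(8m_eE_n).
E_5 = 49.5 eV = 7.930×10^-18 J, so L = 5·6.626×10^-34/√(8·9.109×10^-31·7.930×10^-18) = 4.36×10^-10 m = 0.436 nm.

L = 0.436 nm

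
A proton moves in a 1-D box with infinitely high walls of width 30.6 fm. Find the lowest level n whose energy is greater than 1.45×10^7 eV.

E_1 = h²/(8m_pL²) = 3.503×10^-14 J = 2.187×10^5 eV.
Need n² > 1.45×10^7/2.187×10^5 = 66.30, i.e. n > 8.142.
The smallest integer satisfying this is n = 9.

n = 9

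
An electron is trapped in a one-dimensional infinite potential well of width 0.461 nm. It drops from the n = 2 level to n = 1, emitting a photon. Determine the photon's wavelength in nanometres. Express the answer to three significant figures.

E_1 = h²/(8m_eL²) = 2.835×10^-19 J, so ΔE = (2² − 1²)E_1 = 8.505×10^-19 J.
λ = hc/ΔE = (6.626×10^-34·2.998×10^8)/8.505×10^-19 = 2.34×10^-7 m = 234 nm.

λ = 234 nm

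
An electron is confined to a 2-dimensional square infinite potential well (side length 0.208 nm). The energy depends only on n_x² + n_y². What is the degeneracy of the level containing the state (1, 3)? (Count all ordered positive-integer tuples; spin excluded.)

The level has n_x² + n_y² = 10. The ordered positive-integer solutions are (1, 3), (3, 1).
That gives 2 states.

degeneracy = 2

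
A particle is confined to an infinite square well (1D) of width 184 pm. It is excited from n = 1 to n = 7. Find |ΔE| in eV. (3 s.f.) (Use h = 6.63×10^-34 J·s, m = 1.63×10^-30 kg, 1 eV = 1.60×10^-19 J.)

E_1 = h²/(8mL²) = 9.957×10^-19 J.
|ΔE| = |1² − 7²|·E_1 = 48·9.957×10^-19 J = 4.779×10^-17 J = 299 eV.

|ΔE| = 299 eV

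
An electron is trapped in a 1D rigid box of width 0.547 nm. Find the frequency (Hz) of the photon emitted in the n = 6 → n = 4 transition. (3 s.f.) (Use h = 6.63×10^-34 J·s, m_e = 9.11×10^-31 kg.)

E_1 = h²/(8m_eL²) = 2.016×10^-19 J and ΔE = (6² − 4²)E_1 = 4.032×10^-18 J.
f = ΔE/h = 4.032×10^-18/6.63×10^-34 = 6.08×10^15 Hz.

f = 6.08×10^15 Hz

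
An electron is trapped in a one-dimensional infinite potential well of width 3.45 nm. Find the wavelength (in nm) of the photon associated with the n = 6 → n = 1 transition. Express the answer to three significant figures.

E_1 = h²/(8m_eL²) = 5.062×10^-21 J, so ΔE = (6² − 1²)E_1 = 1.772×10^-19 J.
λ = hc/ΔE = (6.626×10^-34·2.998×10^8)/1.772×10^-19 = 1.12×10^-6 m = 1.12×10^3 nm.

λ = 1.12×10^3 nm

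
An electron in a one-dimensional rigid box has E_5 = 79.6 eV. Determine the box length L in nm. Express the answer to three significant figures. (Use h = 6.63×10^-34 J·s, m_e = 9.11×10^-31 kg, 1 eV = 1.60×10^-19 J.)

L = 0.344 nm

From E_n = n²h²/(8m_eL²), L = n·h/√(8m_eE_n).
E_5 = 79.6 eV = 1.274×10^-17 J, so L = 5·6.63×10^-34/√(8·9.11×10^-31·1.274×10^-17) = 3.44×10^-10 m = 0.344 nm.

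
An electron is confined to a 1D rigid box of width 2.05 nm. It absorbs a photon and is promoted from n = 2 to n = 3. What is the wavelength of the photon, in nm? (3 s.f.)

E_1 = h²/(8m_eL²) = 1.434×10^-20 J, so ΔE = (3² − 2²)E_1 = 7.170×10^-20 J.
λ = hc/ΔE = (6.626×10^-34·2.998×10^8)/7.170×10^-20 = 2.77×10^-6 m = 2.77×10^3 nm.

λ = 2.77×10^3 nm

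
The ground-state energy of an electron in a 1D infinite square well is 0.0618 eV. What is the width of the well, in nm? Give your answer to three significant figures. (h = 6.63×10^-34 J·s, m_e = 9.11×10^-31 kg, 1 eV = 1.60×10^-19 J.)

From E_n = n²h²/(8m_eL²), L = n·h/√(8m_eE_n).
E_1 = 0.0618 eV = 9.888×10^-21 J, so L = 1·6.63×10^-34/√(8·9.11×10^-31·9.888×10^-21) = 2.47×10^-9 m = 2.47 nm.

L = 2.47 nm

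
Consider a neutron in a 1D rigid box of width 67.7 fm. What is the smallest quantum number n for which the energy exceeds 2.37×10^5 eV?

n = 3

E_1 = h²/(8m_nL²) = 7.149×10^-15 J = 4.463×10^4 eV.
Need n² > 2.37×10^5/4.463×10^4 = 5.310, i.e. n > 2.304.
The smallest integer satisfying this is n = 3.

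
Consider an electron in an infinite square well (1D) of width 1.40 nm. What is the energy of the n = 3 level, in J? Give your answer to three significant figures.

For an infinite well E_n = n²h²/(8m_eL²), so E_1 = h²/(8m_eL²) = (6.626×10^-34)²/(8·9.109×10^-31·(1.40×10^-9 m)²) = 3.074×10^-20 J.
Then E_3 = 3²·E_1 = 9·3.074×10^-20 J = 2.77×10^-19 J.

E_3 = 2.77×10^-19 J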